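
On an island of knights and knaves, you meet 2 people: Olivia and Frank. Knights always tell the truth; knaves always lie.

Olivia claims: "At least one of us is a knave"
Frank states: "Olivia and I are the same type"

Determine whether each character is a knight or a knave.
Olivia is a knight.
Frank is a knave.

Verification:
- Olivia (knight) says "At least one of us is a knave" - this is TRUE because Frank is a knave.
- Frank (knave) says "Olivia and I are the same type" - this is FALSE (a lie) because Frank is a knave and Olivia is a knight.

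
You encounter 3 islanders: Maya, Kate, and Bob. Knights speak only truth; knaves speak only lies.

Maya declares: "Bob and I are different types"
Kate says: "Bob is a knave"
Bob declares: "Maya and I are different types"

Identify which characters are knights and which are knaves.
Maya is a knave.
Kate is a knight.
Bob is a knave.

Verification:
- Maya (knave) says "Bob and I are different types" - this is FALSE (a lie) because Maya is a knave and Bob is a knave.
- Kate (knight) says "Bob is a knave" - this is TRUE because Bob is a knave.
- Bob (knave) says "Maya and I are different types" - this is FALSE (a lie) because Bob is a knave and Maya is a knave.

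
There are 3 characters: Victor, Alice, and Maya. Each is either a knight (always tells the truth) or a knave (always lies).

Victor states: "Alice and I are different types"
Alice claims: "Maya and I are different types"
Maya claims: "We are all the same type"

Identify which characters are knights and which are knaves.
Victor is a knight.
Alice is a knave.
Maya is a knave.

Verification:
- Victor (knight) says "Alice and I are different types" - this is TRUE because Victor is a knight and Alice is a knave.
- Alice (knave) says "Maya and I are different types" - this is FALSE (a lie) because Alice is a knave and Maya is a knave.
- Maya (knave) says "We are all the same type" - this is FALSE (a lie) because Victor is a knight and Alice and Maya are knaves.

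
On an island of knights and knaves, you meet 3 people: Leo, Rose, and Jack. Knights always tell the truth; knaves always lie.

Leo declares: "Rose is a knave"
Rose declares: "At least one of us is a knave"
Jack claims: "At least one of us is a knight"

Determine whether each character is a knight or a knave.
Leo is a knave.
Rose is a knight.
Jack is a knight.

Verification:
- Leo (knave) says "Rose is a knave" - this is FALSE (a lie) because Rose is a knight.
- Rose (knight) says "At least one of us is a knave" - this is TRUE because Leo is a knave.
- Jack (knight) says "At least one of us is a knight" - this is TRUE because Rose and Jack are knights.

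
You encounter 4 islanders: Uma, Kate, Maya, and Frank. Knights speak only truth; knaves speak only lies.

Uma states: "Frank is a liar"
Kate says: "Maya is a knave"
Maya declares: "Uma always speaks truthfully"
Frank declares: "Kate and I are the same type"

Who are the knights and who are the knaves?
Uma is a knave.
Kate is a knight.
Maya is a knave.
Frank is a knight.

Verification:
- Uma (knave) says "Frank is a liar" - this is FALSE (a lie) because Frank is a knight.
- Kate (knight) says "Maya is a knave" - this is TRUE because Maya is a knave.
- Maya (knave) says "Uma always speaks truthfully" - this is FALSE (a lie) because Uma is a knave.
- Frank (knight) says "Kate and I are the same type" - this is TRUE because Frank is a knight and Kate is a knight.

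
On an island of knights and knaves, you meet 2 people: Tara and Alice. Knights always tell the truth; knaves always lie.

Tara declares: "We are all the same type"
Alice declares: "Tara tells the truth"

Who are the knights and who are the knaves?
Tara is a knight.
Alice is a knight.

Verification:
- Tara (knight) says "We are all the same type" - this is TRUE because Tara and Alice are knights.
- Alice (knight) says "Tara tells the truth" - this is TRUE because Tara is a knight.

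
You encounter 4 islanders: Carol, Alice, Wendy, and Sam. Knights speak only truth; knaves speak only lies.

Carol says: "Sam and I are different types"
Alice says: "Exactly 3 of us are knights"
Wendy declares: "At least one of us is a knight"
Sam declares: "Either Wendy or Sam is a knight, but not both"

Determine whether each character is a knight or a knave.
Carol is a knave.
Alice is a knave.
Wendy is a knave.
Sam is a knave.

Verification:
- Carol (knave) says "Sam and I are different types" - this is FALSE (a lie) because Carol is a knave and Sam is a knave.
- Alice (knave) says "Exactly 3 of us are knights" - this is FALSE (a lie) because there are 0 knights.
- Wendy (knave) says "At least one of us is a knight" - this is FALSE (a lie) because no one is a knight.
- Sam (knave) says "Either Wendy or Sam is a knight, but not both" - this is FALSE (a lie) because Wendy is a knave and Sam is a knave.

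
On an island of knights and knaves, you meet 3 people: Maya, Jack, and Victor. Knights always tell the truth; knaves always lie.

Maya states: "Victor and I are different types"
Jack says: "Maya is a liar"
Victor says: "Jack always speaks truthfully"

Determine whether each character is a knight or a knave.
Maya is a knight.
Jack is a knave.
Victor is a knave.

Verification:
- Maya (knight) says "Victor and I are different types" - this is TRUE because Maya is a knight and Victor is a knave.
- Jack (knave) says "Maya is a liar" - this is FALSE (a lie) because Maya is a knight.
- Victor (knave) says "Jack always speaks truthfully" - this is FALSE (a lie) because Jack is a knave.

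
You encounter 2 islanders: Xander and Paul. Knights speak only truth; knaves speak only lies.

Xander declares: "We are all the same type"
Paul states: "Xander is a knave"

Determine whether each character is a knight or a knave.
Xander is a knave.
Paul is a knight.

Verification:
- Xander (knave) says "We are all the same type" - this is FALSE (a lie) because Paul is a knight and Xander is a knave.
- Paul (knight) says "Xander is a knave" - this is TRUE because Xander is a knave.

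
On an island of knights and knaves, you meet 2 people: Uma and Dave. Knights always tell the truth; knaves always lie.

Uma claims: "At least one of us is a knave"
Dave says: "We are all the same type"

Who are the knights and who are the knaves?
Uma is a knight.
Dave is a knave.

Verification:
- Uma (knight) says "At least one of us is a knave" - this is TRUE because Dave is a knave.
- Dave (knave) says "We are all the same type" - this is FALSE (a lie) because Uma is a knight and Dave is a knave.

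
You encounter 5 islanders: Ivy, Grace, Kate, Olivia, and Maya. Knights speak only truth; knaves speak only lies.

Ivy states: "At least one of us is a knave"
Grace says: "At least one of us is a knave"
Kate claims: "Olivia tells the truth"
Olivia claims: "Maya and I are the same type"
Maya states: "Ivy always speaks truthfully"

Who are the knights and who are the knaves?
Ivy is a knight.
Grace is a knight.
Kate is a knave.
Olivia is a knave.
Maya is a knight.

Verification:
- Ivy (knight) says "At least one of us is a knave" - this is TRUE because Kate and Olivia are knaves.
- Grace (knight) says "At least one of us is a knave" - this is TRUE because Kate and Olivia are knaves.
- Kate (knave) says "Olivia tells the truth" - this is FALSE (a lie) because Olivia is a knave.
- Olivia (knave) says "Maya and I are the same type" - this is FALSE (a lie) because Olivia is a knave and Maya is a knight.
- Maya (knight) says "Ivy always speaks truthfully" - this is TRUE because Ivy is a knight.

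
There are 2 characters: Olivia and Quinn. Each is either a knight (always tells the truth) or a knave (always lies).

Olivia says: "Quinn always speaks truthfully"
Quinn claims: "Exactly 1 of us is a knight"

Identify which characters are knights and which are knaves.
Olivia is a knave.
Quinn is a knave.

Verification:
- Olivia (knave) says "Quinn always speaks truthfully" - this is FALSE (a lie) because Quinn is a knave.
- Quinn (knave) says "Exactly 1 of us is a knight" - this is FALSE (a lie) because there are 0 knights.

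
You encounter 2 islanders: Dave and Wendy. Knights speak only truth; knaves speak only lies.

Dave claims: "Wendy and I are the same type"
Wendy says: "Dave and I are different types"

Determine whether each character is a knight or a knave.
Dave is a knave.
Wendy is a knight.

Verification:
- Dave (knave) says "Wendy and I are the same type" - this is FALSE (a lie) because Dave is a knave and Wendy is a knight.
- Wendy (knight) says "Dave and I are different types" - this is TRUE because Wendy is a knight and Dave is a knave.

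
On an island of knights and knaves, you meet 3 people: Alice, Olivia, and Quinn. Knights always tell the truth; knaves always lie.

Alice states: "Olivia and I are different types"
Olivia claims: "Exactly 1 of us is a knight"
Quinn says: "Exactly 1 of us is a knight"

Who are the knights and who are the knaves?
Alice is a knave.
Olivia is a knave.
Quinn is a knave.

Verification:
- Alice (knave) says "Olivia and I are different types" - this is FALSE (a lie) because Alice is a knave and Olivia is a knave.
- Olivia (knave) says "Exactly 1 of us is a knight" - this is FALSE (a lie) because there are 0 knights.
- Quinn (knave) says "Exactly 1 of us is a knight" - this is FALSE (a lie) because there are 0 knights.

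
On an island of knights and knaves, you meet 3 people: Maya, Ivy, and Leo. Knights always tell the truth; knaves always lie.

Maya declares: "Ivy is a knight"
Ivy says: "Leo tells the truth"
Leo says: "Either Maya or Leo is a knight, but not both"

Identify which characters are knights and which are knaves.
Maya is a knave.
Ivy is a knave.
Leo is a knave.

Verification:
- Maya (knave) says "Ivy is a knight" - this is FALSE (a lie) because Ivy is a knave.
- Ivy (knave) says "Leo tells the truth" - this is FALSE (a lie) because Leo is a knave.
- Leo (knave) says "Either Maya or Leo is a knight, but not both" - this is FALSE (a lie) because Maya is a knave and Leo is a knave.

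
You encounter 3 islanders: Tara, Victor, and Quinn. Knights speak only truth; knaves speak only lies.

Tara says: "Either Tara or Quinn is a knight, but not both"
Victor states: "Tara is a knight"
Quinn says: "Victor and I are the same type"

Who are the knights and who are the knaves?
Tara is a knight.
Victor is a knight.
Quinn is a knave.

Verification:
- Tara (knight) says "Either Tara or Quinn is a knight, but not both" - this is TRUE because Tara is a knight and Quinn is a knave.
- Victor (knight) says "Tara is a knight" - this is TRUE because Tara is a knight.
- Quinn (knave) says "Victor and I are the same type" - this is FALSE (a lie) because Quinn is a knave and Victor is a knight.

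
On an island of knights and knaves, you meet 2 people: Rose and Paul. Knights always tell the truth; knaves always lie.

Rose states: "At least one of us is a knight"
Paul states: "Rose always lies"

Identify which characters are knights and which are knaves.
Rose is a knight.
Paul is a knave.

Verification:
- Rose (knight) says "At least one of us is a knight" - this is TRUE because Rose is a knight.
- Paul (knave) says "Rose always lies" - this is FALSE (a lie) because Rose is a knight.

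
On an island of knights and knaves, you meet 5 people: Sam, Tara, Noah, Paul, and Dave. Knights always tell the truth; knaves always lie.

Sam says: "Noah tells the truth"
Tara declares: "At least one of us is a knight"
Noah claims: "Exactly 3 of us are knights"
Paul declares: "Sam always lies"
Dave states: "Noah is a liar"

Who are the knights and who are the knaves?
Sam is a knight.
Tara is a knight.
Noah is a knight.
Paul is a knave.
Dave is a knave.

Verification:
- Sam (knight) says "Noah tells the truth" - this is TRUE because Noah is a knight.
- Tara (knight) says "At least one of us is a knight" - this is TRUE because Sam, Tara, and Noah are knights.
- Noah (knight) says "Exactly 3 of us are knights" - this is TRUE because there are 3 knights.
- Paul (knave) says "Sam always lies" - this is FALSE (a lie) because Sam is a knight.
- Dave (knave) says "Noah is a liar" - this is FALSE (a lie) because Noah is a knight.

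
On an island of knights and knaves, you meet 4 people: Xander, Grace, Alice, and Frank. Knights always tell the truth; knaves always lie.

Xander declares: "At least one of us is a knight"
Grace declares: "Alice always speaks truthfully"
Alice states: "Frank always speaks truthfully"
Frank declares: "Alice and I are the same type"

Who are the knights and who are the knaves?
Xander is a knight.
Grace is a knight.
Alice is a knight.
Frank is a knight.

Verification:
- Xander (knight) says "At least one of us is a knight" - this is TRUE because Xander, Grace, Alice, and Frank are knights.
- Grace (knight) says "Alice always speaks truthfully" - this is TRUE because Alice is a knight.
- Alice (knight) says "Frank always speaks truthfully" - this is TRUE because Frank is a knight.
- Frank (knight) says "Alice and I are the same type" - this is TRUE because Frank is a knight and Alice is a knight.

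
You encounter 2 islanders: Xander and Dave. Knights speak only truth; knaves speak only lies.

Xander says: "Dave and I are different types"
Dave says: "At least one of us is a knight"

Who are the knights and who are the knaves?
Xander is a knave.
Dave is a knave.

Verification:
- Xander (knave) says "Dave and I are different types" - this is FALSE (a lie) because Xander is a knave and Dave is a knave.
- Dave (knave) says "At least one of us is a knight" - this is FALSE (a lie) because no one is a knight.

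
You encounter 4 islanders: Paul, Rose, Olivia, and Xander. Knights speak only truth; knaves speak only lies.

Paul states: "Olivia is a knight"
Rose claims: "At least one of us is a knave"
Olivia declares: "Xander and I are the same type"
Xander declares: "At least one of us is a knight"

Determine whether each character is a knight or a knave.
Paul is a knave.
Rose is a knight.
Olivia is a knave.
Xander is a knight.

Verification:
- Paul (knave) says "Olivia is a knight" - this is FALSE (a lie) because Olivia is a knave.
- Rose (knight) says "At least one of us is a knave" - this is TRUE because Paul and Olivia are knaves.
- Olivia (knave) says "Xander and I are the same type" - this is FALSE (a lie) because Olivia is a knave and Xander is a knight.
- Xander (knight) says "At least one of us is a knight" - this is TRUE because Rose and Xander are knights.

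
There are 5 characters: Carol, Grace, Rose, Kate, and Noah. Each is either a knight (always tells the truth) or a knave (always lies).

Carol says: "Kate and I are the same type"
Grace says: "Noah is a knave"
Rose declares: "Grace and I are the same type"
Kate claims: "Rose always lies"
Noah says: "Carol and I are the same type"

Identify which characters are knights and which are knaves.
Carol is a knight.
Grace is a knight.
Rose is a knave.
Kate is a knight.
Noah is a knave.

Verification:
- Carol (knight) says "Kate and I are the same type" - this is TRUE because Carol is a knight and Kate is a knight.
- Grace (knight) says "Noah is a knave" - this is TRUE because Noah is a knave.
- Rose (knave) says "Grace and I are the same type" - this is FALSE (a lie) because Rose is a knave and Grace is a knight.
- Kate (knight) says "Rose always lies" - this is TRUE because Rose is a knave.
- Noah (knave) says "Carol and I are the same type" - this is FALSE (a lie) because Noah is a knave and Carol is a knight.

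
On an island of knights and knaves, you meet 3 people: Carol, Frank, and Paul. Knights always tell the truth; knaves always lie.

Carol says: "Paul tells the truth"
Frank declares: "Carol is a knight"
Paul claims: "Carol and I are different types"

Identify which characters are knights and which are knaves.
Carol is a knave.
Frank is a knave.
Paul is a knave.

Verification:
- Carol (knave) says "Paul tells the truth" - this is FALSE (a lie) because Paul is a knave.
- Frank (knave) says "Carol is a knight" - this is FALSE (a lie) because Carol is a knave.
- Paul (knave) says "Carol and I are different types" - this is FALSE (a lie) because Paul is a knave and Carol is a knave.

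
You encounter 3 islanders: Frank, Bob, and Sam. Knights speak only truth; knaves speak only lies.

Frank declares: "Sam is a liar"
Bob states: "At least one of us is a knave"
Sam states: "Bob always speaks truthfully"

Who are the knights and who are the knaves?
Frank is a knave.
Bob is a knight.
Sam is a knight.

Verification:
- Frank (knave) says "Sam is a liar" - this is FALSE (a lie) because Sam is a knight.
- Bob (knight) says "At least one of us is a knave" - this is TRUE because Frank is a knave.
- Sam (knight) says "Bob always speaks truthfully" - this is TRUE because Bob is a knight.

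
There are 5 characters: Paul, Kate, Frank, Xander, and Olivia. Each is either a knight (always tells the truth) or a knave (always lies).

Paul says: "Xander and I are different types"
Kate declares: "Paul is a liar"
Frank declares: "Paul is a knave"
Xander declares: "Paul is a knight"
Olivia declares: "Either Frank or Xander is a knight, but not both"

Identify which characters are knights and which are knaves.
Paul is a knave.
Kate is a knight.
Frank is a knight.
Xander is a knave.
Olivia is a knight.

Verification:
- Paul (knave) says "Xander and I are different types" - this is FALSE (a lie) because Paul is a knave and Xander is a knave.
- Kate (knight) says "Paul is a liar" - this is TRUE because Paul is a knave.
- Frank (knight) says "Paul is a knave" - this is TRUE because Paul is a knave.
- Xander (knave) says "Paul is a knight" - this is FALSE (a lie) because Paul is a knave.
- Olivia (knight) says "Either Frank or Xander is a knight, but not both" - this is TRUE because Frank is a knight and Xander is a knave.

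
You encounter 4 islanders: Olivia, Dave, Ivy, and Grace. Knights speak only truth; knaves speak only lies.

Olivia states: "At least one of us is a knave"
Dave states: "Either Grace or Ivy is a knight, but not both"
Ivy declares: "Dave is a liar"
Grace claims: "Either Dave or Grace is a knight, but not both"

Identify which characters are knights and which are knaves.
Olivia is a knight.
Dave is a knave.
Ivy is a knight.
Grace is a knight.

Verification:
- Olivia (knight) says "At least one of us is a knave" - this is TRUE because Dave is a knave.
- Dave (knave) says "Either Grace or Ivy is a knight, but not both" - this is FALSE (a lie) because Grace is a knight and Ivy is a knight.
- Ivy (knight) says "Dave is a liar" - this is TRUE because Dave is a knave.
- Grace (knight) says "Either Dave or Grace is a knight, but not both" - this is TRUE because Dave is a knave and Grace is a knight.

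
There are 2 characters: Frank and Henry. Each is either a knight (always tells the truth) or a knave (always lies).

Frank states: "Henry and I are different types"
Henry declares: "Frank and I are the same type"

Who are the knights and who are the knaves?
Frank is a knight.
Henry is a knave.

Verification:
- Frank (knight) says "Henry and I are different types" - this is TRUE because Frank is a knight and Henry is a knave.
- Henry (knave) says "Frank and I are the same type" - this is FALSE (a lie) because Henry is a knave and Frank is a knight.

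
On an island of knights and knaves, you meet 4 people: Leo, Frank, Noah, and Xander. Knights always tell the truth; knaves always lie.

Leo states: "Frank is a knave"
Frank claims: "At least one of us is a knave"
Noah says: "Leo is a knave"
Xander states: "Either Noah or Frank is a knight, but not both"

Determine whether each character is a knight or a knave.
Leo is a knave.
Frank is a knight.
Noah is a knight.
Xander is a knave.

Verification:
- Leo (knave) says "Frank is a knave" - this is FALSE (a lie) because Frank is a knight.
- Frank (knight) says "At least one of us is a knave" - this is TRUE because Leo and Xander are knaves.
- Noah (knight) says "Leo is a knave" - this is TRUE because Leo is a knave.
- Xander (knave) says "Either Noah or Frank is a knight, but not both" - this is FALSE (a lie) because Noah is a knight and Frank is a knight.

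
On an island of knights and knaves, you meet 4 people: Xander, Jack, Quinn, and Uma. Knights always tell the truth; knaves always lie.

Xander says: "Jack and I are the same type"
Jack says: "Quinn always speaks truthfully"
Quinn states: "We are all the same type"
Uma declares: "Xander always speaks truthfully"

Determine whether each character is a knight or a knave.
Xander is a knight.
Jack is a knight.
Quinn is a knight.
Uma is a knight.

Verification:
- Xander (knight) says "Jack and I are the same type" - this is TRUE because Xander is a knight and Jack is a knight.
- Jack (knight) says "Quinn always speaks truthfully" - this is TRUE because Quinn is a knight.
- Quinn (knight) says "We are all the same type" - this is TRUE because Xander, Jack, Quinn, and Uma are knights.
- Uma (knight) says "Xander always speaks truthfully" - this is TRUE because Xander is a knight.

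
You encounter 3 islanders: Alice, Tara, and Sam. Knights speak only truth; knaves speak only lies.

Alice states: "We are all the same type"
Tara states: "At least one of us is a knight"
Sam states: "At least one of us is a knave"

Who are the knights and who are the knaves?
Alice is a knave.
Tara is a knight.
Sam is a knight.

Verification:
- Alice (knave) says "We are all the same type" - this is FALSE (a lie) because Tara and Sam are knights and Alice is a knave.
- Tara (knight) says "At least one of us is a knight" - this is TRUE because Tara and Sam are knights.
- Sam (knight) says "At least one of us is a knave" - this is TRUE because Alice is a knave.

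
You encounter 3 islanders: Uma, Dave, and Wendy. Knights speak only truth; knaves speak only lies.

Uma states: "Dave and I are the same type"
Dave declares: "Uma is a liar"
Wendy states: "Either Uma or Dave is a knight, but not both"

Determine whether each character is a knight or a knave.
Uma is a knave.
Dave is a knight.
Wendy is a knight.

Verification:
- Uma (knave) says "Dave and I are the same type" - this is FALSE (a lie) because Uma is a knave and Dave is a knight.
- Dave (knight) says "Uma is a liar" - this is TRUE because Uma is a knave.
- Wendy (knight) says "Either Uma or Dave is a knight, but not both" - this is TRUE because Uma is a knave and Dave is a knight.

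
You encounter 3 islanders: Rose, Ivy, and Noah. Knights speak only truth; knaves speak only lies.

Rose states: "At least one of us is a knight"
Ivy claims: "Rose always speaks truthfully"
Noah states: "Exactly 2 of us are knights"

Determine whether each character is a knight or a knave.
Rose is a knave.
Ivy is a knave.
Noah is a knave.

Verification:
- Rose (knave) says "At least one of us is a knight" - this is FALSE (a lie) because no one is a knight.
- Ivy (knave) says "Rose always speaks truthfully" - this is FALSE (a lie) because Rose is a knave.
- Noah (knave) says "Exactly 2 of us are knights" - this is FALSE (a lie) because there are 0 knights.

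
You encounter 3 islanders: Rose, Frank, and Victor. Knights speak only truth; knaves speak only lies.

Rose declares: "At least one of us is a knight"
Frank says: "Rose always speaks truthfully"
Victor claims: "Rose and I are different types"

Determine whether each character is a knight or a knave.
Rose is a knave.
Frank is a knave.
Victor is a knave.

Verification:
- Rose (knave) says "At least one of us is a knight" - this is FALSE (a lie) because no one is a knight.
- Frank (knave) says "Rose always speaks truthfully" - this is FALSE (a lie) because Rose is a knave.
- Victor (knave) says "Rose and I are different types" - this is FALSE (a lie) because Victor is a knave and Rose is a knave.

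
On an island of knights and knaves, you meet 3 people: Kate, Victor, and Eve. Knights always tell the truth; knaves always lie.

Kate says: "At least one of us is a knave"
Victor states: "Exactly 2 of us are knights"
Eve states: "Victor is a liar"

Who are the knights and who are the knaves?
Kate is a knight.
Victor is a knight.
Eve is a knave.

Verification:
- Kate (knight) says "At least one of us is a knave" - this is TRUE because Eve is a knave.
- Victor (knight) says "Exactly 2 of us are knights" - this is TRUE because there are 2 knights.
- Eve (knave) says "Victor is a liar" - this is FALSE (a lie) because Victor is a knight.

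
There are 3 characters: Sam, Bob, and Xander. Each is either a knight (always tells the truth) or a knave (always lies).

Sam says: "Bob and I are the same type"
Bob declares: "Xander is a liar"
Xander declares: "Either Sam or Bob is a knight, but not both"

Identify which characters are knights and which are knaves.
Sam is a knight.
Bob is a knight.
Xander is a knave.

Verification:
- Sam (knight) says "Bob and I are the same type" - this is TRUE because Sam is a knight and Bob is a knight.
- Bob (knight) says "Xander is a liar" - this is TRUE because Xander is a knave.
- Xander (knave) says "Either Sam or Bob is a knight, but not both" - this is FALSE (a lie) because Sam is a knight and Bob is a knight.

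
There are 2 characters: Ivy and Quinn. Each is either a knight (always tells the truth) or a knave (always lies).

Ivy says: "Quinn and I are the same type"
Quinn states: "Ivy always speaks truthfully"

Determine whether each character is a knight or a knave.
Ivy is a knight.
Quinn is a knight.

Verification:
- Ivy (knight) says "Quinn and I are the same type" - this is TRUE because Ivy is a knight and Quinn is a knight.
- Quinn (knight) says "Ivy always speaks truthfully" - this is TRUE because Ivy is a knight.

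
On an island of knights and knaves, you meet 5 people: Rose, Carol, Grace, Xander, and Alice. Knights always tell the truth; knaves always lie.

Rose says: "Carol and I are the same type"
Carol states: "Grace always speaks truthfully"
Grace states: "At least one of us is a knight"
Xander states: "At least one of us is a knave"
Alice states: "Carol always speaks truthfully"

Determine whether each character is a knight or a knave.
Rose is a knave.
Carol is a knight.
Grace is a knight.
Xander is a knight.
Alice is a knight.

Verification:
- Rose (knave) says "Carol and I are the same type" - this is FALSE (a lie) because Rose is a knave and Carol is a knight.
- Carol (knight) says "Grace always speaks truthfully" - this is TRUE because Grace is a knight.
- Grace (knight) says "At least one of us is a knight" - this is TRUE because Carol, Grace, Xander, and Alice are knights.
- Xander (knight) says "At least one of us is a knave" - this is TRUE because Rose is a knave.
- Alice (knight) says "Carol always speaks truthfully" - this is TRUE because Carol is a knight.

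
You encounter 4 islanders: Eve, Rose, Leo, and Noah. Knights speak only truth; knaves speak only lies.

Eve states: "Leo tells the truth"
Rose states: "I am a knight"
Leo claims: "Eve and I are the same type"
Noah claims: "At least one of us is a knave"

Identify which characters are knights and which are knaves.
Eve is a knight.
Rose is a knave.
Leo is a knight.
Noah is a knight.

Verification:
- Eve (knight) says "Leo tells the truth" - this is TRUE because Leo is a knight.
- Rose (knave) says "I am a knight" - this is FALSE (a lie) because Rose is a knave.
- Leo (knight) says "Eve and I are the same type" - this is TRUE because Leo is a knight and Eve is a knight.
- Noah (knight) says "At least one of us is a knave" - this is TRUE because Rose is a knave.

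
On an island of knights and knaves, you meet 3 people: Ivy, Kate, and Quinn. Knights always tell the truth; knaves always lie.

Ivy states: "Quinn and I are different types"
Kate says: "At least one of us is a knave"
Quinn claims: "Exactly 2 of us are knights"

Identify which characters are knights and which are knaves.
Ivy is a knave.
Kate is a knight.
Quinn is a knave.

Verification:
- Ivy (knave) says "Quinn and I are different types" - this is FALSE (a lie) because Ivy is a knave and Quinn is a knave.
- Kate (knight) says "At least one of us is a knave" - this is TRUE because Ivy and Quinn are knaves.
- Quinn (knave) says "Exactly 2 of us are knights" - this is FALSE (a lie) because there are 1 knights.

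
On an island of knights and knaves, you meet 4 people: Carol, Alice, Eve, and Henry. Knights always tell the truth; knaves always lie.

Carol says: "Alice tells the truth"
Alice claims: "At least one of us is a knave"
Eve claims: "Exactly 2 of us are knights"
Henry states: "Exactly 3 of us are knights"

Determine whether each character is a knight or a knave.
Carol is a knight.
Alice is a knight.
Eve is a knave.
Henry is a knight.

Verification:
- Carol (knight) says "Alice tells the truth" - this is TRUE because Alice is a knight.
- Alice (knight) says "At least one of us is a knave" - this is TRUE because Eve is a knave.
- Eve (knave) says "Exactly 2 of us are knights" - this is FALSE (a lie) because there are 3 knights.
- Henry (knight) says "Exactly 3 of us are knights" - this is TRUE because there are 3 knights.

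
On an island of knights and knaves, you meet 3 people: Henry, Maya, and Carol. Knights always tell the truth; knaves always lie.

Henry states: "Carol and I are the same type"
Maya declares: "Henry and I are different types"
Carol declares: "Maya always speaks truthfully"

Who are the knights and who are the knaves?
Henry is a knave.
Maya is a knight.
Carol is a knight.

Verification:
- Henry (knave) says "Carol and I are the same type" - this is FALSE (a lie) because Henry is a knave and Carol is a knight.
- Maya (knight) says "Henry and I are different types" - this is TRUE because Maya is a knight and Henry is a knave.
- Carol (knight) says "Maya always speaks truthfully" - this is TRUE because Maya is a knight.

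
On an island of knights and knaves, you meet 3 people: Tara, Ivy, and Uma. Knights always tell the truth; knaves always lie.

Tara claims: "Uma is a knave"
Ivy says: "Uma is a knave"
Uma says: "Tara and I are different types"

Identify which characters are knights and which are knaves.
Tara is a knave.
Ivy is a knave.
Uma is a knight.

Verification:
- Tara (knave) says "Uma is a knave" - this is FALSE (a lie) because Uma is a knight.
- Ivy (knave) says "Uma is a knave" - this is FALSE (a lie) because Uma is a knight.
- Uma (knight) says "Tara and I are different types" - this is TRUE because Uma is a knight and Tara is a knave.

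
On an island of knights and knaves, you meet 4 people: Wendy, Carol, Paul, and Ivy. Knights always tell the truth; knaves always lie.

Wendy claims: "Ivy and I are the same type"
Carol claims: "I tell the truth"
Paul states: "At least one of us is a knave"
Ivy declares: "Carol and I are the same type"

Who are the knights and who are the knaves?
Wendy is a knave.
Carol is a knight.
Paul is a knight.
Ivy is a knight.

Verification:
- Wendy (knave) says "Ivy and I are the same type" - this is FALSE (a lie) because Wendy is a knave and Ivy is a knight.
- Carol (knight) says "I tell the truth" - this is TRUE because Carol is a knight.
- Paul (knight) says "At least one of us is a knave" - this is TRUE because Wendy is a knave.
- Ivy (knight) says "Carol and I are the same type" - this is TRUE because Ivy is a knight and Carol is a knight.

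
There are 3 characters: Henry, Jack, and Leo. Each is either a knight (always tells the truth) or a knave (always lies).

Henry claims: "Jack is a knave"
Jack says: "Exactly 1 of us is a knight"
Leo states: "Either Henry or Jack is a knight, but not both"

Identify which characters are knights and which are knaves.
Henry is a knight.
Jack is a knave.
Leo is a knight.

Verification:
- Henry (knight) says "Jack is a knave" - this is TRUE because Jack is a knave.
- Jack (knave) says "Exactly 1 of us is a knight" - this is FALSE (a lie) because there are 2 knights.
- Leo (knight) says "Either Henry or Jack is a knight, but not both" - this is TRUE because Henry is a knight and Jack is a knave.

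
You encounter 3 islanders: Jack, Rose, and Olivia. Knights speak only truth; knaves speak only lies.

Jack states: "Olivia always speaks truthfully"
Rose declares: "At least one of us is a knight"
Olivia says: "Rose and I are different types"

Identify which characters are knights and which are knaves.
Jack is a knave.
Rose is a knave.
Olivia is a knave.

Verification:
- Jack (knave) says "Olivia always speaks truthfully" - this is FALSE (a lie) because Olivia is a knave.
- Rose (knave) says "At least one of us is a knight" - this is FALSE (a lie) because no one is a knight.
- Olivia (knave) says "Rose and I are different types" - this is FALSE (a lie) because Olivia is a knave and Rose is a knave.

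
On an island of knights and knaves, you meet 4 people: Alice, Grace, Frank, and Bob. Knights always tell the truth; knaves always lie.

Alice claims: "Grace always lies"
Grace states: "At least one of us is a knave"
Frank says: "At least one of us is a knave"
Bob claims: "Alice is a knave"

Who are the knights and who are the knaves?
Alice is a knave.
Grace is a knight.
Frank is a knight.
Bob is a knight.

Verification:
- Alice (knave) says "Grace always lies" - this is FALSE (a lie) because Grace is a knight.
- Grace (knight) says "At least one of us is a knave" - this is TRUE because Alice is a knave.
- Frank (knight) says "At least one of us is a knave" - this is TRUE because Alice is a knave.
- Bob (knight) says "Alice is a knave" - this is TRUE because Alice is a knave.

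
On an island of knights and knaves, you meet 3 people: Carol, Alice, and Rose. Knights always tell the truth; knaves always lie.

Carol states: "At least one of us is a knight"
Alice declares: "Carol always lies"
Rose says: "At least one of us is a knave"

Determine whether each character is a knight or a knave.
Carol is a knight.
Alice is a knave.
Rose is a knight.

Verification:
- Carol (knight) says "At least one of us is a knight" - this is TRUE because Carol and Rose are knights.
- Alice (knave) says "Carol always lies" - this is FALSE (a lie) because Carol is a knight.
- Rose (knight) says "At least one of us is a knave" - this is TRUE because Alice is a knave.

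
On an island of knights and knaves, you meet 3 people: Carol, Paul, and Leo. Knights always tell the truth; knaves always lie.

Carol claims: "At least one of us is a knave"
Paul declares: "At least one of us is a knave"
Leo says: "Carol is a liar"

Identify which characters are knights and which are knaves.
Carol is a knight.
Paul is a knight.
Leo is a knave.

Verification:
- Carol (knight) says "At least one of us is a knave" - this is TRUE because Leo is a knave.
- Paul (knight) says "At least one of us is a knave" - this is TRUE because Leo is a knave.
- Leo (knave) says "Carol is a liar" - this is FALSE (a lie) because Carol is a knight.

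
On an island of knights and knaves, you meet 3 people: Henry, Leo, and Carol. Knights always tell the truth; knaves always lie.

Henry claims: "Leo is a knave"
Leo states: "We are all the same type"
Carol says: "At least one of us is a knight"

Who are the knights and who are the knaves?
Henry is a knight.
Leo is a knave.
Carol is a knight.

Verification:
- Henry (knight) says "Leo is a knave" - this is TRUE because Leo is a knave.
- Leo (knave) says "We are all the same type" - this is FALSE (a lie) because Henry and Carol are knights and Leo is a knave.
- Carol (knight) says "At least one of us is a knight" - this is TRUE because Henry and Carol are knights.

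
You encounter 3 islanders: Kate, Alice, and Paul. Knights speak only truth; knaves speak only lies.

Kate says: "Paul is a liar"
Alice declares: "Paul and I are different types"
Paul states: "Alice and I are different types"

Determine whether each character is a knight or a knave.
Kate is a knight.
Alice is a knave.
Paul is a knave.

Verification:
- Kate (knight) says "Paul is a liar" - this is TRUE because Paul is a knave.
- Alice (knave) says "Paul and I are different types" - this is FALSE (a lie) because Alice is a knave and Paul is a knave.
- Paul (knave) says "Alice and I are different types" - this is FALSE (a lie) because Paul is a knave and Alice is a knave.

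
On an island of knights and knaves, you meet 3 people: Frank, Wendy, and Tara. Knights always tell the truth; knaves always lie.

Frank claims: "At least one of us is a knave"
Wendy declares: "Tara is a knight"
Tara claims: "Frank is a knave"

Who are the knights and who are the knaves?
Frank is a knight.
Wendy is a knave.
Tara is a knave.

Verification:
- Frank (knight) says "At least one of us is a knave" - this is TRUE because Wendy and Tara are knaves.
- Wendy (knave) says "Tara is a knight" - this is FALSE (a lie) because Tara is a knave.
- Tara (knave) says "Frank is a knave" - this is FALSE (a lie) because Frank is a knight.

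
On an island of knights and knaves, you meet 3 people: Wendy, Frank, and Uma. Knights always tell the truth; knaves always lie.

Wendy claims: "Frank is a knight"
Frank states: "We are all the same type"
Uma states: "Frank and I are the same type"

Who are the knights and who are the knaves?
Wendy is a knight.
Frank is a knight.
Uma is a knight.

Verification:
- Wendy (knight) says "Frank is a knight" - this is TRUE because Frank is a knight.
- Frank (knight) says "We are all the same type" - this is TRUE because Wendy, Frank, and Uma are knights.
- Uma (knight) says "Frank and I are the same type" - this is TRUE because Uma is a knight and Frank is a knight.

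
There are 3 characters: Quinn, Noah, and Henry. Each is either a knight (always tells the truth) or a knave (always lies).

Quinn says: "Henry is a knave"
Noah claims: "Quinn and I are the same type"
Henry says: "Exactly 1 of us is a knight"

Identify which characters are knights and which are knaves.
Quinn is a knight.
Noah is a knight.
Henry is a knave.

Verification:
- Quinn (knight) says "Henry is a knave" - this is TRUE because Henry is a knave.
- Noah (knight) says "Quinn and I are the same type" - this is TRUE because Noah is a knight and Quinn is a knight.
- Henry (knave) says "Exactly 1 of us is a knight" - this is FALSE (a lie) because there are 2 knights.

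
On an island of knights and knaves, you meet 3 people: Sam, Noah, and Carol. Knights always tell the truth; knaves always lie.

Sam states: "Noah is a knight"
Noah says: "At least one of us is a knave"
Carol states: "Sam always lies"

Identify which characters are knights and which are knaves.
Sam is a knight.
Noah is a knight.
Carol is a knave.

Verification:
- Sam (knight) says "Noah is a knight" - this is TRUE because Noah is a knight.
- Noah (knight) says "At least one of us is a knave" - this is TRUE because Carol is a knave.
- Carol (knave) says "Sam always lies" - this is FALSE (a lie) because Sam is a knight.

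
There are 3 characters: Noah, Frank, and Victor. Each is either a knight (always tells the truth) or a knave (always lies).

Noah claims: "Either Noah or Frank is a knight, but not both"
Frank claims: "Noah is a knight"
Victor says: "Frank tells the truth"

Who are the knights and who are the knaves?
Noah is a knave.
Frank is a knave.
Victor is a knave.

Verification:
- Noah (knave) says "Either Noah or Frank is a knight, but not both" - this is FALSE (a lie) because Noah is a knave and Frank is a knave.
- Frank (knave) says "Noah is a knight" - this is FALSE (a lie) because Noah is a knave.
- Victor (knave) says "Frank tells the truth" - this is FALSE (a lie) because Frank is a knave.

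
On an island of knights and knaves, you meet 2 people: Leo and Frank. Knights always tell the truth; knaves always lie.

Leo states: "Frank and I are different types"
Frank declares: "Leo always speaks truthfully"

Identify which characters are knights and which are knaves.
Leo is a knave.
Frank is a knave.

Verification:
- Leo (knave) says "Frank and I are different types" - this is FALSE (a lie) because Leo is a knave and Frank is a knave.
- Frank (knave) says "Leo always speaks truthfully" - this is FALSE (a lie) because Leo is a knave.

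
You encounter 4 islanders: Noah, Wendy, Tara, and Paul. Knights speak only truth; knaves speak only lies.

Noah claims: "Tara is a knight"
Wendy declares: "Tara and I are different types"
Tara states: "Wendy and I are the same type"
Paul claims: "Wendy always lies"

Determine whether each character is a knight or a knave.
Noah is a knave.
Wendy is a knight.
Tara is a knave.
Paul is a knave.

Verification:
- Noah (knave) says "Tara is a knight" - this is FALSE (a lie) because Tara is a knave.
- Wendy (knight) says "Tara and I are different types" - this is TRUE because Wendy is a knight and Tara is a knave.
- Tara (knave) says "Wendy and I are the same type" - this is FALSE (a lie) because Tara is a knave and Wendy is a knight.
- Paul (knave) says "Wendy always lies" - this is FALSE (a lie) because Wendy is a knight.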